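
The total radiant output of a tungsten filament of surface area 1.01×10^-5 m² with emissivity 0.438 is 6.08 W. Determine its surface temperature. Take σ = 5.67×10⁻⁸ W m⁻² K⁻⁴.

T ≈ 2220 K

From P = εσAT⁴, T = (P / εσA)^(1/4) = (6.08 / (0.438 × 5.67×10⁻⁸ × 1.01×10^-5))^(1/4).
T = (2.42×10^13)^(1/4) = 2220 K.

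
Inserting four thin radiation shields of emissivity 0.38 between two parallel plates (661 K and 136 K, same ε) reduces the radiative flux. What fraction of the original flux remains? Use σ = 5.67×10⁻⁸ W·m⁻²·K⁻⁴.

With N identical shields there are N+1 = 5 gaps in series, each with the same radiative resistance, so the flux falls to 1/(N+1) of its unshielded value.

ratio ≈ 0.200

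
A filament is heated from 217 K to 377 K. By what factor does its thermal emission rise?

P ∝ T⁴, so the ratio is (377/217)⁴ = (1.737)⁴ = 9.11.

ratio ≈ 9.11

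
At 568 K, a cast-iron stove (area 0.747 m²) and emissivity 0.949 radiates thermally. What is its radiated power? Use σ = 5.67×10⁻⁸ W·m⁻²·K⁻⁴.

P ≈ 4180 W

Stefan–Boltzmann: P = εσAT⁴ = 0.949 × 5.67×10⁻⁸ × 0.747 × (568)⁴ = 0.949 × 5.67×10⁻⁸ × 0.747 × 1.04×10^11.
P = 4180 W.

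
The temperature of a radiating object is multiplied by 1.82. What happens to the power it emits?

P ∝ T⁴, so the power scales as (1.82)⁴ = 11.0.

factor ≈ 11.0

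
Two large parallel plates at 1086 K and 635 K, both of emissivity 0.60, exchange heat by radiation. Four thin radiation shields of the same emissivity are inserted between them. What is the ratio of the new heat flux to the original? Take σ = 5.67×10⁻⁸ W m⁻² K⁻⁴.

With N identical shields there are N+1 = 5 gaps in series, each with the same radiative resistance, so the flux falls to 1/(N+1) of its unshielded value.

ratio ≈ 0.200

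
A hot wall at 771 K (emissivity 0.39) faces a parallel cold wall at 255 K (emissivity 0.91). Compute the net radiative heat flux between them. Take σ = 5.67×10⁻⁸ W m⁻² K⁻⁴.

q ≈ 7430 W/m²

For two large parallel gray plates, q = σ(T₁⁴ − T₂⁴) / (1/ε₁ + 1/ε₂ − 1).
1/ε₁ + 1/ε₂ − 1 = 1/0.39 + 1/0.91 − 1 = 2.663.
T₁⁴ − T₂⁴ = 3.53×10^11 − 4.23×10^9 = 3.49×10^11 K⁴.
q = 5.67×10⁻⁸ × 3.49×10^11 / 2.663 = 7430 W/m².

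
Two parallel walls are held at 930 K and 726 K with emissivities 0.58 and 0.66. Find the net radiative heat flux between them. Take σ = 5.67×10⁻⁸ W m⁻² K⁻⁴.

For two large parallel gray plates, q = σ(T₁⁴ − T₂⁴) / (1/ε₁ + 1/ε₂ − 1).
1/ε₁ + 1/ε₂ − 1 = 1/0.58 + 1/0.66 − 1 = 2.239.
T₁⁴ − T₂⁴ = 7.48×10^11 − 2.78×10^11 = 4.70×10^11 K⁴.
q = 5.67×10⁻⁸ × 4.70×10^11 / 2.239 = 11900 W/m².

q ≈ 11900 W/m²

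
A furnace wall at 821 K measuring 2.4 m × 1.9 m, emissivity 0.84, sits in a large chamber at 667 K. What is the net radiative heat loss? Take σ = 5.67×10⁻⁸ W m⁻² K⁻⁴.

A = 2.4 × 1.9 = 4.56 m².
Q = εσA(T⁴ − T_s⁴). T⁴ − T_s⁴ = (821)⁴ − (667)⁴ = 4.54×10^11 − 1.98×10^11 = 2.56×10^11 K⁴.
Q = 0.84 × 5.67×10⁻⁸ × 4.56 × 2.56×10^11 = 55700 W.

Q ≈ 55700 W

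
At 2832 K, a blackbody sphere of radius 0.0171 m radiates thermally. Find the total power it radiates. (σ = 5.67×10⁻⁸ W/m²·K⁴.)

P ≈ 13400 W

A = 4πr² = 4π × (0.0171)² = 3.67×10^-3 m².
P = σAT⁴ = 5.67×10⁻⁸ × 3.67×10^-3 × (2832)⁴ = 5.67×10⁻⁸ × 3.67×10^-3 × 6.43×10^13.
P = 13400 W.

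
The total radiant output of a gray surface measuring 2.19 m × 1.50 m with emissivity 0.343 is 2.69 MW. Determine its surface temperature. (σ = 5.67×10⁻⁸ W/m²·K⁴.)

A = 2.19 × 1.50 = 3.29 m².
From P = εσAT⁴, T = (P / εσA)^(1/4) = (2.69×10^6 / (0.343 × 5.67×10⁻⁸ × 3.29))^(1/4).
T = (4.21×10^13)^(1/4) = 2550 K.

T ≈ 2550 K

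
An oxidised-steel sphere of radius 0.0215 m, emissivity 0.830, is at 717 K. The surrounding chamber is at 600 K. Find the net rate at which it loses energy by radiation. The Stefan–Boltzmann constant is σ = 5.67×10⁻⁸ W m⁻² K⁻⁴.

Q ≈ 36.8 W

A = 4πr² = 4π × (0.0215)² = 5.81×10^-3 m².
Q = εσA(T⁴ − T_s⁴). T⁴ − T_s⁴ = (717)⁴ − (600)⁴ = 2.64×10^11 − 1.30×10^11 = 1.35×10^11 K⁴.
Q = 0.830 × 5.67×10⁻⁸ × 5.81×10^-3 × 1.35×10^11 = 36.8 W.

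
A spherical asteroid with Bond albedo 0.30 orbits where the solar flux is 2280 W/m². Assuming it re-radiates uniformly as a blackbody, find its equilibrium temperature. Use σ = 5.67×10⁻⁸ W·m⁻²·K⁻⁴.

T ≈ 290 K

Power absorbed = (1−a)S·πR²; power emitted = 4πR²σT⁴. Equating and cancelling πR²:
T = ((1−a)S / 4σ)^(1/4) = (1600 / (4 × 5.67×10⁻⁸))^(1/4) = (7.04×10^9)^(1/4).
T = 290 K.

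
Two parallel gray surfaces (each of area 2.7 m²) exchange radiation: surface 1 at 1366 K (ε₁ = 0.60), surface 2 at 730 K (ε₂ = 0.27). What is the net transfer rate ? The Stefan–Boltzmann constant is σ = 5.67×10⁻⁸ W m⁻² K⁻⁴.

Q ≈ 1.12×10^5 W

For two large parallel gray plates, q = σ(T₁⁴ − T₂⁴) / (1/ε₁ + 1/ε₂ − 1).
1/ε₁ + 1/ε₂ − 1 = 1/0.60 + 1/0.27 − 1 = 4.370.
T₁⁴ − T₂⁴ = 3.48×10^12 − 2.84×10^11 = 3.20×10^12 K⁴.
q = 5.67×10⁻⁸ × 3.20×10^12 / 4.370 = 41500 W/m².
Q = q·A = 41500 × 2.7 = 1.12×10^5 W.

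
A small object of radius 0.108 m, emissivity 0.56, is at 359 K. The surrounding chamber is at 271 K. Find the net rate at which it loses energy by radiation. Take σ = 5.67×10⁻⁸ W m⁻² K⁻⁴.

Q ≈ 52.2 W

A = 4πr² = 4π × (0.108)² = 0.147 m².
Q = εσA(T⁴ − T_s⁴). T⁴ − T_s⁴ = (359)⁴ − (271)⁴ = 1.66×10^10 − 5.39×10^9 = 1.12×10^10 K⁴.
Q = 0.56 × 5.67×10⁻⁸ × 0.147 × 1.12×10^10 = 52.2 W.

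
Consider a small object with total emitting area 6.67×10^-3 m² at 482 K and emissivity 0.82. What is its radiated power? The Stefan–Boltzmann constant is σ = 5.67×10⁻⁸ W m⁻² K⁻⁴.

Stefan–Boltzmann: P = εσAT⁴ = 0.82 × 5.67×10⁻⁸ × 6.67×10^-3 × (482)⁴ = 0.82 × 5.67×10⁻⁸ × 6.67×10^-3 × 5.40×10^10.
P = 16.7 W.

P ≈ 16.7 W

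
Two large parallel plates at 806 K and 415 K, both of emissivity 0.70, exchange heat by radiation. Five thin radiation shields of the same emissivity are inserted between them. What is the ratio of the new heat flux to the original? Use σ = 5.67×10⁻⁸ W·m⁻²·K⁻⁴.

ratio ≈ 0.167

With N identical shields there are N+1 = 6 gaps in series, each with the same radiative resistance, so the flux falls to 1/(N+1) of its unshielded value.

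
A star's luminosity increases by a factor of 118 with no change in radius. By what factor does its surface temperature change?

factor ≈ 3.30

P ∝ T⁴ ⇒ T ∝ P^(1/4), so T scales by (118)^(1/4) = 3.30.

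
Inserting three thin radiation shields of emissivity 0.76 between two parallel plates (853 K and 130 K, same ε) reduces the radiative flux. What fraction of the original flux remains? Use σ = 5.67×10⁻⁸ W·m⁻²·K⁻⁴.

With N identical shields there are N+1 = 4 gaps in series, each with the same radiative resistance, so the flux falls to 1/(N+1) of its unshielded value.

ratio ≈ 0.250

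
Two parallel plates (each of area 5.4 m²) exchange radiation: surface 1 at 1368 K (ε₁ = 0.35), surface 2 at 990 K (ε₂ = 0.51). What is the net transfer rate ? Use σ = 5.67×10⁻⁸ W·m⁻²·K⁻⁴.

Q ≈ 2.04×10^5 W

For two large parallel gray plates, q = σ(T₁⁴ − T₂⁴) / (1/ε₁ + 1/ε₂ − 1).
1/ε₁ + 1/ε₂ − 1 = 1/0.35 + 1/0.51 − 1 = 3.818.
T₁⁴ − T₂⁴ = 3.50×10^12 − 9.61×10^11 = 2.54×10^12 K⁴.
q = 5.67×10⁻⁸ × 2.54×10^12 / 3.818 = 37700 W/m².
Q = q·A = 37700 × 5.4 = 2.04×10^5 W.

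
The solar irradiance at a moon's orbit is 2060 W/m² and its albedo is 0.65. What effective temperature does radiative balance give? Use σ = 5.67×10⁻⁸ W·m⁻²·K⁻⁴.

T ≈ 237 K

Power absorbed = (1−a)S·πR²; power emitted = 4πR²σT⁴. Equating and cancelling πR²:
T = ((1−a)S / 4σ)^(1/4) = (721 / (4 × 5.67×10⁻⁸))^(1/4) = (3.18×10^9)^(1/4).
T = 237 K.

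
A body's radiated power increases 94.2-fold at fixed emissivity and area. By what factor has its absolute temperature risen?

factor ≈ 3.12

P ∝ T⁴ ⇒ T ∝ P^(1/4), so T scales by (94.2)^(1/4) = 3.12.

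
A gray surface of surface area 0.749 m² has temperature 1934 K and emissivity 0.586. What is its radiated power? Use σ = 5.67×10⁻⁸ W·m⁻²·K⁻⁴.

Stefan–Boltzmann: P = εσAT⁴ = 0.586 × 5.67×10⁻⁸ × 0.749 × (1934)⁴ = 0.586 × 5.67×10⁻⁸ × 0.749 × 1.40×10^13.
P = 3.48×10^5 W.

P ≈ 3.48×10^5 W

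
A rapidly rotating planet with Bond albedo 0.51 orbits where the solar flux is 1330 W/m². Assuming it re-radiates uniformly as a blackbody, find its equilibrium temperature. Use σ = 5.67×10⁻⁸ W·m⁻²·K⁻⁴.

T ≈ 232 K

Power absorbed = (1−a)S·πR²; power emitted = 4πR²σT⁴. Equating and cancelling πR²:
T = ((1−a)S / 4σ)^(1/4) = (652 / (4 × 5.67×10⁻⁸))^(1/4) = (2.87×10^9)^(1/4).
T = 232 K.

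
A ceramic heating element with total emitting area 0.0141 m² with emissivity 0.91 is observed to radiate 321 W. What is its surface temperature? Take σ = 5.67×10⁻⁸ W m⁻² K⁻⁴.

From P = εσAT⁴, T = (P / εσA)^(1/4) = (321 / (0.91 × 5.67×10⁻⁸ × 0.0141))^(1/4).
T = (4.41×10^11)^(1/4) = 815 K.

T ≈ 815 K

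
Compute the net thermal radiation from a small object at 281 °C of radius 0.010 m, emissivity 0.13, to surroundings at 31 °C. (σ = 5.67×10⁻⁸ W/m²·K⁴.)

A = 4πr² = 4π × (0.010)² = 1.26×10^-3 m².
Convert: 281 °C = 554 K; 31 °C = 304 K.
Q = εσA(T⁴ − T_s⁴). T⁴ − T_s⁴ = (554)⁴ − (304)⁴ = 9.42×10^10 − 8.54×10^9 = 8.57×10^10 K⁴.
Q = 0.13 × 5.67×10⁻⁸ × 1.26×10^-3 × 8.57×10^10 = 0.793 W.

Q ≈ 0.793 W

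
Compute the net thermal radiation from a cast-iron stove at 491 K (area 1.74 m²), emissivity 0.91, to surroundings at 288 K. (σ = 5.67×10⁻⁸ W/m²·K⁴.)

Q ≈ 4600 W

Q = εσA(T⁴ − T_s⁴). T⁴ − T_s⁴ = (491)⁴ − (288)⁴ = 5.81×10^10 − 6.88×10^9 = 5.12×10^10 K⁴.
Q = 0.91 × 5.67×10⁻⁸ × 1.74 × 5.12×10^10 = 4600 W.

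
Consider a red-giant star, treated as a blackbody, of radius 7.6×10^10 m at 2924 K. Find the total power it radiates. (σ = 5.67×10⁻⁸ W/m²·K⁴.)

P ≈ 3.01×10^29 W

A = 4πr² = 4π × (7.6×10^10)² = 7.26×10^22 m².
P = σAT⁴ = 5.67×10⁻⁸ × 7.26×10^22 × (2924)⁴ = 5.67×10⁻⁸ × 7.26×10^22 × 7.31×10^13.
P = 3.01×10^29 W.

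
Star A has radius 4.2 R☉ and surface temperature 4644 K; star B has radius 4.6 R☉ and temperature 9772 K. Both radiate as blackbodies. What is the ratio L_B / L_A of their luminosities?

L = 4πR²σT⁴ ∝ R²T⁴, so L_B/L_A = (4.6/4.2)² × (9772/4644)⁴ = 1.20 × 19.6 = 23.5.

L_B/L_A ≈ 23.5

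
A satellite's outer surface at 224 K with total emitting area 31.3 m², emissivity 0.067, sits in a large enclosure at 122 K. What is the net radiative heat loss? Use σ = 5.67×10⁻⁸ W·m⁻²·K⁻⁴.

Q ≈ 273 W

Q = εσA(T⁴ − T_s⁴). T⁴ − T_s⁴ = (224)⁴ − (122)⁴ = 2.52×10^9 − 2.22×10^8 = 2.30×10^9 K⁴.
Q = 0.067 × 5.67×10⁻⁸ × 31.3 × 2.30×10^9 = 273 W.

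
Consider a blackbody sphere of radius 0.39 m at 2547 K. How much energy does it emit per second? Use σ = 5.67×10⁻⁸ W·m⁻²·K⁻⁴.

P ≈ 4.56×10^6 W

A = 4πr² = 4π × (0.39)² = 1.91 m².
P = σAT⁴ = 5.67×10⁻⁸ × 1.91 × (2547)⁴ = 5.67×10⁻⁸ × 1.91 × 4.21×10^13.
P = 4.56×10^6 W.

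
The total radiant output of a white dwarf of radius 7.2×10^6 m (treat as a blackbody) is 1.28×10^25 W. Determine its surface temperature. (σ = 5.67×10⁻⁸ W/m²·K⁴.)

T ≈ 24300 K

A = 4πr² = 4π × (7.2×10^6)² = 6.51×10^14 m².
From P = σAT⁴, T = (P / σA)^(1/4) = (1.28×10^25 / (5.67×10⁻⁸ × 6.51×10^14))^(1/4).
T = (3.47×10^17)^(1/4) = 24300 K.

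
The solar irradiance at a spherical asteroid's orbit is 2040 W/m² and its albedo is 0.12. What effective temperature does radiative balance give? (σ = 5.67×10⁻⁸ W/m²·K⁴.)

T ≈ 298 K

Power absorbed = (1−a)S·πR²; power emitted = 4πR²σT⁴. Equating and cancelling πR²:
T = ((1−a)S / 4σ)^(1/4) = (1800 / (4 × 5.67×10⁻⁸))^(1/4) = (7.92×10^9)^(1/4).
T = 298 K.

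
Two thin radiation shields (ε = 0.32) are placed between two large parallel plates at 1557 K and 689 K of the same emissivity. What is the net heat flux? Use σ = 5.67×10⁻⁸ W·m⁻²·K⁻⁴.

q ≈ 20300 W/m²

Each of the 3 gaps contributes resistance (2/ε − 1) = 2/0.32 − 1 = 5.250; total = 15.75.
q = σ(T₁⁴ − T₂⁴) / 15.75 = 5.67×10⁻⁸ × 5.65×10^12 / 15.75 = 20300 W/m².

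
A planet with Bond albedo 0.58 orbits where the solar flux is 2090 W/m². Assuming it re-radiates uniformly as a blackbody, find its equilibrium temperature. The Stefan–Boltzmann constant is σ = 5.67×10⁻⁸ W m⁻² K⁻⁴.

T ≈ 249 K

Power absorbed = (1−a)S·πR²; power emitted = 4πR²σT⁴. Equating and cancelling πR²:
T = ((1−a)S / 4σ)^(1/4) = (878 / (4 × 5.67×10⁻⁸))^(1/4) = (3.87×10^9)^(1/4).
T = 249 K.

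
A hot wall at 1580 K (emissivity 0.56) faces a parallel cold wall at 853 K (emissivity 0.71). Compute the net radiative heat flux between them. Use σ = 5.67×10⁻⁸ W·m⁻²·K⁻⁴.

For two large parallel gray plates, q = σ(T₁⁴ − T₂⁴) / (1/ε₁ + 1/ε₂ − 1).
1/ε₁ + 1/ε₂ − 1 = 1/0.56 + 1/0.71 − 1 = 2.194.
T₁⁴ − T₂⁴ = 6.23×10^12 − 5.29×10^11 = 5.70×10^12 K⁴.
q = 5.67×10⁻⁸ × 5.70×10^12 / 2.194 = 1.47×10^5 W/m².

q ≈ 1.47×10^5 W/m²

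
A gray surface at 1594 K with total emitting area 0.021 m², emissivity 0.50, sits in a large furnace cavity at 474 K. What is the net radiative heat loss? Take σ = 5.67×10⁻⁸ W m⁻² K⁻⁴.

Q ≈ 3810 W

Q = εσA(T⁴ − T_s⁴). T⁴ − T_s⁴ = (1594)⁴ − (474)⁴ = 6.46×10^12 − 5.05×10^10 = 6.41×10^12 K⁴.
Q = 0.50 × 5.67×10⁻⁸ × 0.0210 × 6.41×10^12 = 3810 W.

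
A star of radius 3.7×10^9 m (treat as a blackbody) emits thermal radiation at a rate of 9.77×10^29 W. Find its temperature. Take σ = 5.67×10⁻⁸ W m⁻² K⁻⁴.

T ≈ 17800 K

A = 4πr² = 4π × (3.7×10^9)² = 1.72×10^20 m².
From P = σAT⁴, T = (P / σA)^(1/4) = (9.77×10^29 / (5.67×10⁻⁸ × 1.72×10^20))^(1/4).
T = (1.00×10^17)^(1/4) = 17800 K.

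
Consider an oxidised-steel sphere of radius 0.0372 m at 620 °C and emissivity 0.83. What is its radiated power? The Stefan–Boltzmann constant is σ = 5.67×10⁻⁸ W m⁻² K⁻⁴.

A = 4πr² = 4π × (0.0372)² = 0.0174 m².
620 °C = 893 K.
Stefan–Boltzmann: P = εσAT⁴ = 0.83 × 5.67×10⁻⁸ × 0.0174 × (893)⁴ = 0.83 × 5.67×10⁻⁸ × 0.0174 × 6.36×10^11.
P = 520 W.

P ≈ 520 W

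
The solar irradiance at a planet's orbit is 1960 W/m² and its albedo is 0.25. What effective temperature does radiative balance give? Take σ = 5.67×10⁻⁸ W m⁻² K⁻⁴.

Power absorbed = (1−a)S·πR²; power emitted = 4πR²σT⁴. Equating and cancelling πR²:
T = ((1−a)S / 4σ)^(1/4) = (1470 / (4 × 5.67×10⁻⁸))^(1/4) = (6.48×10^9)^(1/4).
T = 284 K.

T ≈ 284 K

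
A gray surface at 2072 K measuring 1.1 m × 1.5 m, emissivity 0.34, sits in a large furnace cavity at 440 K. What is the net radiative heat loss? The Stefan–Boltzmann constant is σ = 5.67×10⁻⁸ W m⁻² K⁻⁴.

A = 1.1 × 1.5 = 1.65 m².
Q = εσA(T⁴ − T_s⁴). T⁴ − T_s⁴ = (2072)⁴ − (440)⁴ = 1.84×10^13 − 3.75×10^10 = 1.84×10^13 K⁴.
Q = 0.34 × 5.67×10⁻⁸ × 1.65 × 1.84×10^13 = 5.85×10^5 W.

Q ≈ 5.85×10^5 W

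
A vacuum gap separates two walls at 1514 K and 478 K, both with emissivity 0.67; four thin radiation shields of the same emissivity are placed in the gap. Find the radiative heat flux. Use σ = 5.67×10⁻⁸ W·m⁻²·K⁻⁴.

Each of the 5 gaps contributes resistance (2/ε − 1) = 2/0.67 − 1 = 1.985; total = 9.925.
q = σ(T₁⁴ − T₂⁴) / 9.925 = 5.67×10⁻⁸ × 5.20×10^12 / 9.925 = 29700 W/m².

q ≈ 29700 W/m²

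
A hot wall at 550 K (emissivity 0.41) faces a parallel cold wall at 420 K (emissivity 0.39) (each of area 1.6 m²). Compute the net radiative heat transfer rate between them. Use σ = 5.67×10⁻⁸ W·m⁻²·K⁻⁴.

Q ≈ 1370 W

For two large parallel gray plates, q = σ(T₁⁴ − T₂⁴) / (1/ε₁ + 1/ε₂ − 1).
1/ε₁ + 1/ε₂ − 1 = 1/0.41 + 1/0.39 − 1 = 4.003.
T₁⁴ − T₂⁴ = 9.15×10^10 − 3.11×10^10 = 6.04×10^10 K⁴.
q = 5.67×10⁻⁸ × 6.04×10^10 / 4.003 = 855 W/m².
Q = q·A = 855 × 1.6 = 1370 W.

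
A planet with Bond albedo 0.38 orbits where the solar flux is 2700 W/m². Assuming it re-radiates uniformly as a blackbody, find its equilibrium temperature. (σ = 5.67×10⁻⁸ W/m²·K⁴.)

Power absorbed = (1−a)S·πR²; power emitted = 4πR²σT⁴. Equating and cancelling πR²:
T = ((1−a)S / 4σ)^(1/4) = (1670 / (4 × 5.67×10⁻⁸))^(1/4) = (7.38×10^9)^(1/4).
T = 293 K.

T ≈ 293 K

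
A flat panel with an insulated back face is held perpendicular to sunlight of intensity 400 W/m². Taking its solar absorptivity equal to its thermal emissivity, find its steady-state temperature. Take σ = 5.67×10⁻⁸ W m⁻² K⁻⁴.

T ≈ 290 K

Absorbed flux αS = emitted flux εσT⁴ (one radiating face); with α = ε, T = (S/σ)^(1/4).
T = (400 / 5.67×10⁻⁸)^(1/4) = (7.05×10^9)^(1/4).
T = 290 K.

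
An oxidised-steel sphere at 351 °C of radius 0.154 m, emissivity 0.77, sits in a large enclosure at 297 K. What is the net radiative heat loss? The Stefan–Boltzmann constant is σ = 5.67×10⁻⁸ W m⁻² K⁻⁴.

Q ≈ 1870 W

A = 4πr² = 4π × (0.154)² = 0.298 m².
Convert: 351 °C = 624 K.
Q = εσA(T⁴ − T_s⁴). T⁴ − T_s⁴ = (624)⁴ − (297)⁴ = 1.52×10^11 − 7.78×10^9 = 1.44×10^11 K⁴.
Q = 0.77 × 5.67×10⁻⁸ × 0.298 × 1.44×10^11 = 1870 W.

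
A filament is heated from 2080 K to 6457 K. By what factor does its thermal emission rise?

ratio ≈ 92.9

P ∝ T⁴, so the ratio is (6457/2080)⁴ = (3.104)⁴ = 92.9.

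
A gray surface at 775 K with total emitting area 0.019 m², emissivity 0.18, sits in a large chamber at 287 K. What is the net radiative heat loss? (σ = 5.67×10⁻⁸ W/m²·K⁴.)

Q ≈ 68.6 W

Q = εσA(T⁴ − T_s⁴). T⁴ − T_s⁴ = (775)⁴ − (287)⁴ = 3.61×10^11 − 6.78×10^9 = 3.54×10^11 K⁴.
Q = 0.18 × 5.67×10⁻⁸ × 0.0190 × 3.54×10^11 = 68.6 W.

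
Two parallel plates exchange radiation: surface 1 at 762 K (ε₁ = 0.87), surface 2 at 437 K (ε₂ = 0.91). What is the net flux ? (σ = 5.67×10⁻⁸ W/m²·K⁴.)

For two large parallel gray plates, q = σ(T₁⁴ − T₂⁴) / (1/ε₁ + 1/ε₂ − 1).
1/ε₁ + 1/ε₂ − 1 = 1/0.87 + 1/0.91 − 1 = 1.248.
T₁⁴ − T₂⁴ = 3.37×10^11 − 3.65×10^10 = 3.01×10^11 K⁴.
q = 5.67×10⁻⁸ × 3.01×10^11 / 1.248 = 13700 W/m².

q ≈ 13700 W/m²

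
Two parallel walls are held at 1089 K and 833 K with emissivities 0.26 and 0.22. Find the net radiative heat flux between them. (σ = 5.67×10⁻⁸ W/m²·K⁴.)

q ≈ 7090 W/m²

For two large parallel gray plates, q = σ(T₁⁴ − T₂⁴) / (1/ε₁ + 1/ε₂ − 1).
1/ε₁ + 1/ε₂ − 1 = 1/0.26 + 1/0.22 − 1 = 7.392.
T₁⁴ − T₂⁴ = 1.41×10^12 − 4.81×10^11 = 9.25×10^11 K⁴.
q = 5.67×10⁻⁸ × 9.25×10^11 / 7.392 = 7090 W/m².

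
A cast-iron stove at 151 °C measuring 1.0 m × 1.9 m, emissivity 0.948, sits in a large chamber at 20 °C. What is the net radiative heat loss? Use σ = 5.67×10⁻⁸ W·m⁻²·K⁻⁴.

Q ≈ 2550 W

A = 1.0 × 1.9 = 1.90 m².
Convert: 151 °C = 424 K; 20 °C = 293 K.
Q = εσA(T⁴ − T_s⁴). T⁴ − T_s⁴ = (424)⁴ − (293)⁴ = 3.23×10^10 − 7.37×10^9 = 2.49×10^10 K⁴.
Q = 0.948 × 5.67×10⁻⁸ × 1.90 × 2.49×10^10 = 2550 W.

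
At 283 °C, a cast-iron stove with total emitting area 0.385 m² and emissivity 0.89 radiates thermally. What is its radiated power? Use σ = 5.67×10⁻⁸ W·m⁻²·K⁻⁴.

283 °C = 556 K.
P = εσAT⁴ = 0.89 × 5.67×10⁻⁸ × 0.385 × (556)⁴ = 0.89 × 5.67×10⁻⁸ × 0.385 × 9.56×10^10.
P = 1860 W.

P ≈ 1860 W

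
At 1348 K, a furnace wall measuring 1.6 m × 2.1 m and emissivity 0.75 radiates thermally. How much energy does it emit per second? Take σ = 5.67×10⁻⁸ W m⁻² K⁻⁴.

A = 1.6 × 2.1 = 3.36 m².
Stefan–Boltzmann: P = εσAT⁴ = 0.75 × 5.67×10⁻⁸ × 3.36 × (1348)⁴ = 0.75 × 5.67×10⁻⁸ × 3.36 × 3.30×10^12.
P = 4.72×10^5 W.

P ≈ 4.72×10^5 W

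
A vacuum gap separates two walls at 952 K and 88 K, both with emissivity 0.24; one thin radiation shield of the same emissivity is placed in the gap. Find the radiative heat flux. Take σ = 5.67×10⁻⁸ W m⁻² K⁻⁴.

Each of the 2 gaps contributes resistance (2/ε − 1) = 2/0.24 − 1 = 7.333; total = 14.67.
q = σ(T₁⁴ − T₂⁴) / 14.67 = 5.67×10⁻⁸ × 8.21×10^11 / 14.67 = 3180 W/m².

q ≈ 3180 W/m²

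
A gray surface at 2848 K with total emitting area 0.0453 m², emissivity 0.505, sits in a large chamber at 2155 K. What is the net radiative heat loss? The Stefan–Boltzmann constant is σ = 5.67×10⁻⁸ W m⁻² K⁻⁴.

Q ≈ 57400 W

Q = εσA(T⁴ − T_s⁴). T⁴ − T_s⁴ = (2848)⁴ − (2155)⁴ = 6.58×10^13 − 2.16×10^13 = 4.42×10^13 K⁴.
Q = 0.505 × 5.67×10⁻⁸ × 0.0453 × 4.42×10^13 = 57400 W.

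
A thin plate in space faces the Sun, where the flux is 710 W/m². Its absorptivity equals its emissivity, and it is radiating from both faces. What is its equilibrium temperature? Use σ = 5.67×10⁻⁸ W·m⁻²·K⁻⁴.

Absorbed flux αS = emitted flux 2εσT⁴ per unit area; with α = ε this gives T = (S/2σ)^(1/4).
T = (710 / (2 × 5.67×10⁻⁸))^(1/4) = (6.26×10^9)^(1/4).
T = 281 K.

T ≈ 281 K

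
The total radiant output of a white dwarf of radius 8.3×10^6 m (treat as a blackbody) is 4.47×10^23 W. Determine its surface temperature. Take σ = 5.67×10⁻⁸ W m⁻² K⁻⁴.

A = 4πr² = 4π × (8.3×10^6)² = 8.66×10^14 m².
From P = σAT⁴, T = (P / σA)^(1/4) = (4.47×10^23 / (5.67×10⁻⁸ × 8.66×10^14))^(1/4).
T = (9.11×10^15)^(1/4) = 9770 K.

T ≈ 9770 K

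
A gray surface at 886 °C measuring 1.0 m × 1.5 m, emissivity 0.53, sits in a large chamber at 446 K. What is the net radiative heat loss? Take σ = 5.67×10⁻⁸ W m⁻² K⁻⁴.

A = 1.0 × 1.5 = 1.50 m².
Convert: 886 °C = 1159 K.
Q = εσA(T⁴ − T_s⁴). T⁴ − T_s⁴ = (1159)⁴ − (446)⁴ = 1.80×10^12 − 3.96×10^10 = 1.76×10^12 K⁴.
Q = 0.53 × 5.67×10⁻⁸ × 1.50 × 1.76×10^12 = 79600 W.

Q ≈ 79600 W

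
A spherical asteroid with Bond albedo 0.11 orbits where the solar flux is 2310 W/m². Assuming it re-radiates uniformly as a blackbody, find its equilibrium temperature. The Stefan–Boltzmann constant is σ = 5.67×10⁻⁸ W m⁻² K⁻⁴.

Power absorbed = (1−a)S·πR²; power emitted = 4πR²σT⁴. Equating and cancelling πR²:
T = ((1−a)S / 4σ)^(1/4) = (2060 / (4 × 5.67×10⁻⁸))^(1/4) = (9.06×10^9)^(1/4).
T = 309 K.

T ≈ 309 K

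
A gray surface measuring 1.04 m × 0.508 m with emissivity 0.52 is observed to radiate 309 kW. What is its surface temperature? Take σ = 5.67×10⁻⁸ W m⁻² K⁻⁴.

A = 1.04 × 0.508 = 0.528 m².
From P = εσAT⁴, T = (P / εσA)^(1/4) = (3.09×10^5 / (0.52 × 5.67×10⁻⁸ × 0.528))^(1/4).
T = (1.98×10^13)^(1/4) = 2110 K.

T ≈ 2110 K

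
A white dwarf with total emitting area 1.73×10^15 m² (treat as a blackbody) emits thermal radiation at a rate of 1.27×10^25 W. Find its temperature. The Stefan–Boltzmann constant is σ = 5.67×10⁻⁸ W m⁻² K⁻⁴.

T ≈ 19000 K

From P = σAT⁴, T = (P / σA)^(1/4) = (1.27×10^25 / (5.67×10⁻⁸ × 1.73×10^15))^(1/4).
T = (1.29×10^17)^(1/4) = 19000 K.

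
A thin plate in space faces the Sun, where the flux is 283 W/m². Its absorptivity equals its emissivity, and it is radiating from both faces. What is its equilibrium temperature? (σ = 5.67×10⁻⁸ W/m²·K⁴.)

T ≈ 224 K

Absorbed flux αS = emitted flux 2εσT⁴ per unit area; with α = ε this gives T = (S/2σ)^(1/4).
T = (283 / (2 × 5.67×10⁻⁸))^(1/4) = (2.50×10^9)^(1/4).
T = 224 K.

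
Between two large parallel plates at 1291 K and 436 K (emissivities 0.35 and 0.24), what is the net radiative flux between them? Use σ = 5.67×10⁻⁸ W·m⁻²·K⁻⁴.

For two large parallel gray plates, q = σ(T₁⁴ − T₂⁴) / (1/ε₁ + 1/ε₂ − 1).
1/ε₁ + 1/ε₂ − 1 = 1/0.35 + 1/0.24 − 1 = 6.024.
T₁⁴ − T₂⁴ = 2.78×10^12 − 3.61×10^10 = 2.74×10^12 K⁴.
q = 5.67×10⁻⁸ × 2.74×10^12 / 6.024 = 25800 W/m².

q ≈ 25800 W/m²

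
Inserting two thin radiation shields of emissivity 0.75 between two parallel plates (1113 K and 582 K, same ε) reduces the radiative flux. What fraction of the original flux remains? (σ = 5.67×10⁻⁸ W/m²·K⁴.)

With N identical shields there are N+1 = 3 gaps in series, each with the same radiative resistance, so the flux falls to 1/(N+1) of its unshielded value.

ratio ≈ 0.333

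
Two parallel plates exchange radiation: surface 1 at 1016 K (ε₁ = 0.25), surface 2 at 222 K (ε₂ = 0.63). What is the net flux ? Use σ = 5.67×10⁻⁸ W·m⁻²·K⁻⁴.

q ≈ 13100 W/m²

For two large parallel gray plates, q = σ(T₁⁴ − T₂⁴) / (1/ε₁ + 1/ε₂ − 1).
1/ε₁ + 1/ε₂ − 1 = 1/0.25 + 1/0.63 − 1 = 4.587.
T₁⁴ − T₂⁴ = 1.07×10^12 − 2.43×10^9 = 1.06×10^12 K⁴.
q = 5.67×10⁻⁸ × 1.06×10^12 / 4.587 = 13100 W/m².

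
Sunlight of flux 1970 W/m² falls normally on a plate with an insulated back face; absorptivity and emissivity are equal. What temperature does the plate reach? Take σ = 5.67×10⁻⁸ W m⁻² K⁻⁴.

Absorbed flux αS = emitted flux εσT⁴ (one radiating face); with α = ε, T = (S/σ)^(1/4).
T = (1970 / 5.67×10⁻⁸)^(1/4) = (3.47×10^10)^(1/4).
T = 432 K.

T ≈ 432 K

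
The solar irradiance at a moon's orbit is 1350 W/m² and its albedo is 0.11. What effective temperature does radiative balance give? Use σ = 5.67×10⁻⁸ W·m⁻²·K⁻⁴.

T ≈ 270 K

Power absorbed = (1−a)S·πR²; power emitted = 4πR²σT⁴. Equating and cancelling πR²:
T = ((1−a)S / 4σ)^(1/4) = (1200 / (4 × 5.67×10⁻⁸))^(1/4) = (5.30×10^9)^(1/4).
T = 270 K.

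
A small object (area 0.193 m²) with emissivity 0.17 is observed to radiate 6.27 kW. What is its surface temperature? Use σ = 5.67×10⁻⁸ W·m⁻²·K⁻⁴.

T ≈ 1350 K

From P = εσAT⁴, T = (P / εσA)^(1/4) = (6270 / (0.17 × 5.67×10⁻⁸ × 0.193))^(1/4).
T = (3.37×10^12)^(1/4) = 1350 K.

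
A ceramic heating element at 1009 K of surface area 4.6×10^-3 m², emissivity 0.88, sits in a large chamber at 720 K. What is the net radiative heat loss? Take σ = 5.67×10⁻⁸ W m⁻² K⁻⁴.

Q ≈ 176 W

Q = εσA(T⁴ − T_s⁴). T⁴ − T_s⁴ = (1009)⁴ − (720)⁴ = 1.04×10^12 − 2.69×10^11 = 7.68×10^11 K⁴.
Q = 0.88 × 5.67×10⁻⁸ × 4.60×10^-3 × 7.68×10^11 = 176 W.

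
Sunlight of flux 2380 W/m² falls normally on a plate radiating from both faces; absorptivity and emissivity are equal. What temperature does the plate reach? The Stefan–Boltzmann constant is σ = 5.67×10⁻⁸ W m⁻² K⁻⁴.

Absorbed flux αS = emitted flux 2εσT⁴ per unit area; with α = ε this gives T = (S/2σ)^(1/4).
T = (2380 / (2 × 5.67×10⁻⁸))^(1/4) = (2.10×10^10)^(1/4).
T = 381 K.

T ≈ 381 K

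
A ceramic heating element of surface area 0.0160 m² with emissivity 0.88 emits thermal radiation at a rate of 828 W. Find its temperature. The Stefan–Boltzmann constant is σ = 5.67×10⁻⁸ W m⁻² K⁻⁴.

From P = εσAT⁴, T = (P / εσA)^(1/4) = (828 / (0.88 × 5.67×10⁻⁸ × 0.0160))^(1/4).
T = (1.04×10^12)^(1/4) = 1010 K.

T ≈ 1010 K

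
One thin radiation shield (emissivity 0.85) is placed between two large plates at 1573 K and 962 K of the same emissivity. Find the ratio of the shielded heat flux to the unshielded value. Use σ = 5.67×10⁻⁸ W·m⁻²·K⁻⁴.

ratio ≈ 0.500

With N identical shields there are N+1 = 2 gaps in series, each with the same radiative resistance, so the flux falls to 1/(N+1) of its unshielded value.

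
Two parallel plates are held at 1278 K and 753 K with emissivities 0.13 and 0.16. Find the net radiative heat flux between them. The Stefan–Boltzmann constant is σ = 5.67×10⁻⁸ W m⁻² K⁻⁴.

For two large parallel gray plates, q = σ(T₁⁴ − T₂⁴) / (1/ε₁ + 1/ε₂ − 1).
1/ε₁ + 1/ε₂ − 1 = 1/0.13 + 1/0.16 − 1 = 12.94.
T₁⁴ − T₂⁴ = 2.67×10^12 − 3.21×10^11 = 2.35×10^12 K⁴.
q = 5.67×10⁻⁸ × 2.35×10^12 / 12.94 = 10300 W/m².

q ≈ 10300 W/m²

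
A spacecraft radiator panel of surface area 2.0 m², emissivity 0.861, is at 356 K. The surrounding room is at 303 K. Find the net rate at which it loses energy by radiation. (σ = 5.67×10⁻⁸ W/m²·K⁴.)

Q = εσA(T⁴ − T_s⁴). T⁴ − T_s⁴ = (356)⁴ − (303)⁴ = 1.61×10^10 − 8.43×10^9 = 7.63×10^9 K⁴.
Q = 0.861 × 5.67×10⁻⁸ × 2.00 × 7.63×10^9 = 745 W.

Q ≈ 745 W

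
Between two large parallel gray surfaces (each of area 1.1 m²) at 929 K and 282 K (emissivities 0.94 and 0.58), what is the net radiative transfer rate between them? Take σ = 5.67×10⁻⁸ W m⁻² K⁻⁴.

Q ≈ 25800 W

For two large parallel gray plates, q = σ(T₁⁴ − T₂⁴) / (1/ε₁ + 1/ε₂ − 1).
1/ε₁ + 1/ε₂ − 1 = 1/0.94 + 1/0.58 − 1 = 1.788.
T₁⁴ − T₂⁴ = 7.45×10^11 − 6.32×10^9 = 7.39×10^11 K⁴.
q = 5.67×10⁻⁸ × 7.39×10^11 / 1.788 = 23400 W/m².
Q = q·A = 23400 × 1.1 = 25800 W.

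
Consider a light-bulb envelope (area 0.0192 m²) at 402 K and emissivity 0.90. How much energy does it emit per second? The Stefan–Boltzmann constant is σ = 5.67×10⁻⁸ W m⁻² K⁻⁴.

P ≈ 25.6 W

Stefan–Boltzmann: P = εσAT⁴ = 0.90 × 5.67×10⁻⁸ × 0.0192 × (402)⁴ = 0.90 × 5.67×10⁻⁸ × 0.0192 × 2.61×10^10.
P = 25.6 W.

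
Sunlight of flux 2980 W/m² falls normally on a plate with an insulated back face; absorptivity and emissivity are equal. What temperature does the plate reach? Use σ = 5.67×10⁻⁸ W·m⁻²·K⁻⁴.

Absorbed flux αS = emitted flux εσT⁴ (one radiating face); with α = ε, T = (S/σ)^(1/4).
T = (2980 / 5.67×10⁻⁸)^(1/4) = (5.26×10^10)^(1/4).
T = 479 K.

T ≈ 479 K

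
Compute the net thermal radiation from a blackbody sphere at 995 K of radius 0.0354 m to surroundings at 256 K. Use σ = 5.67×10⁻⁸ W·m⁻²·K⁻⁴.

A = 4πr² = 4π × (0.0354)² = 0.0157 m².
Q = σA(T⁴ − T_s⁴). T⁴ − T_s⁴ = (995)⁴ − (256)⁴ = 9.80×10^11 − 4.29×10^9 = 9.76×10^11 K⁴.
Q = 5.67×10⁻⁸ × 0.0157 × 9.76×10^11 = 871 W.

Q ≈ 871 W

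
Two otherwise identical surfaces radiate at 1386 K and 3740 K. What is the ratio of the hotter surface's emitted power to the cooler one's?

P ∝ T⁴, so the ratio is (3740/1386)⁴ = (2.698)⁴ = 53.0.

ratio ≈ 53.0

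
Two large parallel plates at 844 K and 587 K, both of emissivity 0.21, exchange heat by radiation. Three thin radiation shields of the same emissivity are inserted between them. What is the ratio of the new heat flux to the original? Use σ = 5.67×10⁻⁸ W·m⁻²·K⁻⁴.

With N identical shields there are N+1 = 4 gaps in series, each with the same radiative resistance, so the flux falls to 1/(N+1) of its unshielded value.

ratio ≈ 0.250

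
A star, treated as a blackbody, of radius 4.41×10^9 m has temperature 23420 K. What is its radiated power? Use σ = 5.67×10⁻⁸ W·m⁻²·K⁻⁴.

P ≈ 4.17×10^30 W

A = 4πr² = 4π × (4.41×10^9)² = 2.44×10^20 m².
P = σAT⁴ = 5.67×10⁻⁸ × 2.44×10^20 × (23420)⁴ = 5.67×10⁻⁸ × 2.44×10^20 × 3.01×10^17.
P = 4.17×10^30 W.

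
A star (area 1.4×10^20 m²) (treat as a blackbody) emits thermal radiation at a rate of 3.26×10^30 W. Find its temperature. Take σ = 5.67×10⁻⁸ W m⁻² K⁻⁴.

T ≈ 25300 K

From P = σAT⁴, T = (P / σA)^(1/4) = (3.26×10^30 / (5.67×10⁻⁸ × 1.40×10^20))^(1/4).
T = (4.11×10^17)^(1/4) = 25300 K.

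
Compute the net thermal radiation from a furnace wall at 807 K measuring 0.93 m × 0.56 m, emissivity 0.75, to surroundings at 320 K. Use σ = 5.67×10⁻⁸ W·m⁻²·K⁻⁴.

A = 0.93 × 0.56 = 0.521 m².
Q = εσA(T⁴ − T_s⁴). T⁴ − T_s⁴ = (807)⁴ − (320)⁴ = 4.24×10^11 − 1.05×10^10 = 4.14×10^11 K⁴.
Q = 0.75 × 5.67×10⁻⁸ × 0.521 × 4.14×10^11 = 9160 W.

Q ≈ 9160 W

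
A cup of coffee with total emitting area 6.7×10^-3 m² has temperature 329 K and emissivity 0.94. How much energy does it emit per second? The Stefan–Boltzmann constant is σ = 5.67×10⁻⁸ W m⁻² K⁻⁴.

P ≈ 4.18 W

P = εσAT⁴ = 0.94 × 5.67×10⁻⁸ × 6.70×10^-3 × (329)⁴ = 0.94 × 5.67×10⁻⁸ × 6.70×10^-3 × 1.17×10^10.
P = 4.18 W.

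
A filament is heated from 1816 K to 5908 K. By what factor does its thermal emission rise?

P ∝ T⁴, so the ratio is (5908/1816)⁴ = (3.253)⁴ = 112.

ratio ≈ 112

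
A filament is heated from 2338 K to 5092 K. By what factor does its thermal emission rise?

P ∝ T⁴, so the ratio is (5092/2338)⁴ = (2.178)⁴ = 22.5.

ratio ≈ 22.5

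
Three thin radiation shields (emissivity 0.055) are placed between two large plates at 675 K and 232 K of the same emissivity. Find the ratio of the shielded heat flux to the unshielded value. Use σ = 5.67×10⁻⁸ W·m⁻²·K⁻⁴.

ratio ≈ 0.250

With N identical shields there are N+1 = 4 gaps in series, each with the same radiative resistance, so the flux falls to 1/(N+1) of its unshielded value.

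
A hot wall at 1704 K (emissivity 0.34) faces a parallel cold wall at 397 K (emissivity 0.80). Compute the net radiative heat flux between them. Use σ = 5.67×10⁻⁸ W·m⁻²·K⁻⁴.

q ≈ 1.49×10^5 W/m²

For two large parallel gray plates, q = σ(T₁⁴ − T₂⁴) / (1/ε₁ + 1/ε₂ − 1).
1/ε₁ + 1/ε₂ − 1 = 1/0.34 + 1/0.80 − 1 = 3.191.
T₁⁴ − T₂⁴ = 8.43×10^12 − 2.48×10^10 = 8.41×10^12 K⁴.
q = 5.67×10⁻⁸ × 8.41×10^12 / 3.191 = 1.49×10^5 W/m².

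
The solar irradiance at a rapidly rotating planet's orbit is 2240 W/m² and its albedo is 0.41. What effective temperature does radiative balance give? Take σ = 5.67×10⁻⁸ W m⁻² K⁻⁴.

Power absorbed = (1−a)S·πR²; power emitted = 4πR²σT⁴. Equating and cancelling πR²:
T = ((1−a)S / 4σ)^(1/4) = (1320 / (4 × 5.67×10⁻⁸))^(1/4) = (5.83×10^9)^(1/4).
T = 276 K.

T ≈ 276 K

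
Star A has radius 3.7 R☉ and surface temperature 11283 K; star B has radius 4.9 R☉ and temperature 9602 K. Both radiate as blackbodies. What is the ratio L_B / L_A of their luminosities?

L = 4πR²σT⁴ ∝ R²T⁴, so L_B/L_A = (4.9/3.7)² × (9602/11283)⁴ = 1.75 × 0.525 = 0.920.

L_B/L_A ≈ 0.920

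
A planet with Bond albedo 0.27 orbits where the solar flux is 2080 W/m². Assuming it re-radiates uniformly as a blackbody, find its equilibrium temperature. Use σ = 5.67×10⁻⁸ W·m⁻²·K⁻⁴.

T ≈ 286 K

Power absorbed = (1−a)S·πR²; power emitted = 4πR²σT⁴. Equating and cancelling πR²:
T = ((1−a)S / 4σ)^(1/4) = (1520 / (4 × 5.67×10⁻⁸))^(1/4) = (6.69×10^9)^(1/4).
T = 286 K.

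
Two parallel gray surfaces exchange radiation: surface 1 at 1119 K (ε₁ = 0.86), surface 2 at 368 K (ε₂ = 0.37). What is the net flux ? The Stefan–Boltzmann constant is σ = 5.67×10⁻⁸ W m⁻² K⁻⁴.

q ≈ 30700 W/m²

For two large parallel gray plates, q = σ(T₁⁴ − T₂⁴) / (1/ε₁ + 1/ε₂ − 1).
1/ε₁ + 1/ε₂ − 1 = 1/0.86 + 1/0.37 − 1 = 2.865.
T₁⁴ − T₂⁴ = 1.57×10^12 − 1.83×10^10 = 1.55×10^12 K⁴.
q = 5.67×10⁻⁸ × 1.55×10^12 / 2.865 = 30700 W/m².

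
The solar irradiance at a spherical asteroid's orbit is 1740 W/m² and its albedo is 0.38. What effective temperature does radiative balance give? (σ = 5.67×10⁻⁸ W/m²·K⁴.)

Power absorbed = (1−a)S·πR²; power emitted = 4πR²σT⁴. Equating and cancelling πR²:
T = ((1−a)S / 4σ)^(1/4) = (1080 / (4 × 5.67×10⁻⁸))^(1/4) = (4.76×10^9)^(1/4).
T = 263 K.

T ≈ 263 K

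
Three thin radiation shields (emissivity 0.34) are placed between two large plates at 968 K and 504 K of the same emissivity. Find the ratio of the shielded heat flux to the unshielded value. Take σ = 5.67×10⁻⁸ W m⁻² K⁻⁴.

With N identical shields there are N+1 = 4 gaps in series, each with the same radiative resistance, so the flux falls to 1/(N+1) of its unshielded value.

ratio ≈ 0.250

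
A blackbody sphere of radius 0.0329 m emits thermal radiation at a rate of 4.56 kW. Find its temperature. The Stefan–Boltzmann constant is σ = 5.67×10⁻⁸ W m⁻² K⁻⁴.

A = 4πr² = 4π × (0.0329)² = 0.0136 m².
From P = σAT⁴, T = (P / σA)^(1/4) = (4560 / (5.67×10⁻⁸ × 0.0136))^(1/4).
T = (5.91×10^12)^(1/4) = 1560 K.

T ≈ 1560 K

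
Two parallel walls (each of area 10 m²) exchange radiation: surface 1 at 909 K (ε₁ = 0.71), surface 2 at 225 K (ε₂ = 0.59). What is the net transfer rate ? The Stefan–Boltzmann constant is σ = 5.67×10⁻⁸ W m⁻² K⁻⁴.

Q ≈ 1.83×10^5 W

For two large parallel gray plates, q = σ(T₁⁴ − T₂⁴) / (1/ε₁ + 1/ε₂ − 1).
1/ε₁ + 1/ε₂ − 1 = 1/0.71 + 1/0.59 − 1 = 2.103.
T₁⁴ − T₂⁴ = 6.83×10^11 − 2.56×10^9 = 6.80×10^11 K⁴.
q = 5.67×10⁻⁸ × 6.80×10^11 / 2.103 = 18300 W/m².
Q = q·A = 18300 × 10 = 1.83×10^5 W.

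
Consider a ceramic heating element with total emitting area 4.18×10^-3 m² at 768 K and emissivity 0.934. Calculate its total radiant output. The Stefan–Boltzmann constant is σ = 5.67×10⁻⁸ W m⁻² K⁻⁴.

P ≈ 77.0 W

Stefan–Boltzmann: P = εσAT⁴ = 0.934 × 5.67×10⁻⁸ × 4.18×10^-3 × (768)⁴ = 0.934 × 5.67×10⁻⁸ × 4.18×10^-3 × 3.48×10^11.
P = 77.0 W.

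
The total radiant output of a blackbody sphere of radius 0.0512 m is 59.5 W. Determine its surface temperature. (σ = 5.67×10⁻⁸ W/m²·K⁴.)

A = 4πr² = 4π × (0.0512)² = 0.0329 m².
From P = σAT⁴, T = (P / σA)^(1/4) = (59.5 / (5.67×10⁻⁸ × 0.0329))^(1/4).
T = (3.19×10^10)^(1/4) = 422 K.

T ≈ 422 K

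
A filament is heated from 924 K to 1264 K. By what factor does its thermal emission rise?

ratio ≈ 3.50

P ∝ T⁴, so the ratio is (1264/924)⁴ = (1.368)⁴ = 3.50.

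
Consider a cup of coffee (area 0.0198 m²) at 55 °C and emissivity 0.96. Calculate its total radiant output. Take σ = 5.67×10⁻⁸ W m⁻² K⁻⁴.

55 °C = 328 K.
P = εσAT⁴ = 0.96 × 5.67×10⁻⁸ × 0.0198 × (328)⁴ = 0.96 × 5.67×10⁻⁸ × 0.0198 × 1.16×10^10.
P = 12.5 W.

P ≈ 12.5 W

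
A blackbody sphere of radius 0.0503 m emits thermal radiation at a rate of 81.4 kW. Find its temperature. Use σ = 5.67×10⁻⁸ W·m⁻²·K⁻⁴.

T ≈ 2590 K

A = 4πr² = 4π × (0.0503)² = 0.0318 m².
From P = σAT⁴, T = (P / σA)^(1/4) = (81400 / (5.67×10⁻⁸ × 0.0318))^(1/4).
T = (4.52×10^13)^(1/4) = 2590 K.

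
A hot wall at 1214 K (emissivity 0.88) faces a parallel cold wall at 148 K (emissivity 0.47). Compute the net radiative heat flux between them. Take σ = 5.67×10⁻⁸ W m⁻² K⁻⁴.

For two large parallel gray plates, q = σ(T₁⁴ − T₂⁴) / (1/ε₁ + 1/ε₂ − 1).
1/ε₁ + 1/ε₂ − 1 = 1/0.88 + 1/0.47 − 1 = 2.264.
T₁⁴ − T₂⁴ = 2.17×10^12 − 4.80×10^8 = 2.17×10^12 K⁴.
q = 5.67×10⁻⁸ × 2.17×10^12 / 2.264 = 54400 W/m².

q ≈ 54400 W/m²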